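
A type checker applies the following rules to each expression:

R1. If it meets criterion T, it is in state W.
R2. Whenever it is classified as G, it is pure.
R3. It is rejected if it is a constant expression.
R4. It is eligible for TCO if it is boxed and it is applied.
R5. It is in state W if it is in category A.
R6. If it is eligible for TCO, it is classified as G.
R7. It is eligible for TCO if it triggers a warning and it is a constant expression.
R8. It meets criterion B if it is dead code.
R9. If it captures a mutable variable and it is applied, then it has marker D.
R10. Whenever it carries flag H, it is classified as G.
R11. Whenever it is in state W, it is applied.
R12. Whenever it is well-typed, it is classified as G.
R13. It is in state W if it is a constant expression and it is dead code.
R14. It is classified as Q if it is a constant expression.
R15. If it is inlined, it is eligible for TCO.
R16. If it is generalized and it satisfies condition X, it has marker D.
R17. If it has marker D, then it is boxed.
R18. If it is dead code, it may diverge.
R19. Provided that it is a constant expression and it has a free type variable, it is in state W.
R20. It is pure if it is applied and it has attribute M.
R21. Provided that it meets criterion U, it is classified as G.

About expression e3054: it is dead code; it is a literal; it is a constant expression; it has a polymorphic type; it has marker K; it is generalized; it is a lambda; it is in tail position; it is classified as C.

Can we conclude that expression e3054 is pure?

No

Forward chaining from the given facts derives: is rejected, meets criterion B, is in state W, is classified as Q, may diverge, is applied.
Rules concluding "it is pure": R2 needs "it is classified as G"; R20 needs "it has attribute M" — none of these are established.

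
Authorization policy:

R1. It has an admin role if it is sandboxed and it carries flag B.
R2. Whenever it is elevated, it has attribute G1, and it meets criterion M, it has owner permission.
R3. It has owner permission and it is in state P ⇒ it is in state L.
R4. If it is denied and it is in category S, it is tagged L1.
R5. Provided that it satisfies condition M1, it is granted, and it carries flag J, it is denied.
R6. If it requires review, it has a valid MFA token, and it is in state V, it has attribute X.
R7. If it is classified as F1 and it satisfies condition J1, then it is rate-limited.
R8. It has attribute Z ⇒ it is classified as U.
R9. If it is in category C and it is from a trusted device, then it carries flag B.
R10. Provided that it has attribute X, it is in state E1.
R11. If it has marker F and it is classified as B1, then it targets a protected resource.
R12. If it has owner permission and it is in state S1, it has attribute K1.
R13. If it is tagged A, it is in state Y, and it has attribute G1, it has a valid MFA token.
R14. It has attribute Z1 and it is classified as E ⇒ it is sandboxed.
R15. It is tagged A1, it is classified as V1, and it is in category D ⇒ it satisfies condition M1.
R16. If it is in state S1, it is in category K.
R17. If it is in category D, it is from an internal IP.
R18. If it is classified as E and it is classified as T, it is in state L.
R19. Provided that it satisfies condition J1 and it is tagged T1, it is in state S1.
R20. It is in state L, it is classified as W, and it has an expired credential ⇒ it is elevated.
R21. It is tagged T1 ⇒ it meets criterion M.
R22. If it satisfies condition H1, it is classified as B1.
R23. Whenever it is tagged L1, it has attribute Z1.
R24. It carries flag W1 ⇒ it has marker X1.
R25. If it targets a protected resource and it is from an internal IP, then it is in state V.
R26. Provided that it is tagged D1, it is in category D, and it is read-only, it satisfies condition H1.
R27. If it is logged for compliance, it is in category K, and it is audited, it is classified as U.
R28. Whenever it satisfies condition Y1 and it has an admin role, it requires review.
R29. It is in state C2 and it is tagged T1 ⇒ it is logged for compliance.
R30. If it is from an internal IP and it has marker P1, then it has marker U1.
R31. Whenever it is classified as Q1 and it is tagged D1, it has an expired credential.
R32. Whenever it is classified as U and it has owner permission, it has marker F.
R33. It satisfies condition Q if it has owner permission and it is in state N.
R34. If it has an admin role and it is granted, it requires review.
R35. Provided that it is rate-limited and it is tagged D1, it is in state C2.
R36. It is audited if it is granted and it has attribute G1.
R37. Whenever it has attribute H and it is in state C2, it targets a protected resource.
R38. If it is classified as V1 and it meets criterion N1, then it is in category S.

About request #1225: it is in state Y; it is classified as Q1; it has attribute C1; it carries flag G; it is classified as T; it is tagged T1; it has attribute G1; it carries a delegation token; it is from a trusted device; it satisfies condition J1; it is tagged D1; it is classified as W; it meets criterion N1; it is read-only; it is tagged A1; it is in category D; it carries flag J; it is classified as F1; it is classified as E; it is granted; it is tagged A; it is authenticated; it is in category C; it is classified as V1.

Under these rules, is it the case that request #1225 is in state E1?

By R7 (it is classified as F1, it satisfies condition J1): it is rate-limited.
By R9 (it is in category C, it is from a trusted device): it carries flag B.
By R13 (it is tagged A, it is in state Y, it has attribute G1): it has a valid MFA token.
By R15 (it is tagged A1, it is classified as V1, it is in category D): it satisfies condition M1.
By R17 (it is in category D): it is from an internal IP.
By R18 (it is classified as E, it is classified as T): it is in state L.
By R19 (it satisfies condition J1, it is tagged T1): it is in state S1.
By R21 (it is tagged T1): it meets criterion M.
By R26 (it is tagged D1, it is in category D, it is read-only): it satisfies condition H1.
By R31 (it is classified as Q1, it is tagged D1): it has an expired credential.
By R35 (it is rate-limited, it is tagged D1): it is in state C2.
By R36 (it is granted, it has attribute G1): it is audited.
By R38 (it is classified as V1, it meets criterion N1): it is in category S.
By R5 (it satisfies condition M1, it is granted, it carries flag J): it is denied.
By R16 (it is in state S1): it is in category K.
By R20 (it is in state L, it is classified as W, it has an expired credential): it is elevated.
By R22 (it satisfies condition H1): it is classified as B1.
By R29 (it is in state C2, it is tagged T1): it is logged for compliance.
By R2 (it is elevated, it has attribute G1, it meets criterion M): it has owner permission.
By R4 (it is denied, it is in category S): it is tagged L1.
By R23 (it is tagged L1): it has attribute Z1.
By R27 (it is logged for compliance, it is in category K, it is audited): it is classified as U.
By R32 (it is classified as U, it has owner permission): it has marker F.
By R11 (it has marker F, it is classified as B1): it targets a protected resource.
By R14 (it has attribute Z1, it is classified as E): it is sandboxed.
By R25 (it targets a protected resource, it is from an internal IP): it is in state V.
By R1 (it is sandboxed, it carries flag B): it has an admin role.
By R34 (it has an admin role, it is granted): it requires review.
By R6 (it requires review, it has a valid MFA token, it is in state V): it has attribute X.
By R10 (it has attribute X): it is in state E1.

Yes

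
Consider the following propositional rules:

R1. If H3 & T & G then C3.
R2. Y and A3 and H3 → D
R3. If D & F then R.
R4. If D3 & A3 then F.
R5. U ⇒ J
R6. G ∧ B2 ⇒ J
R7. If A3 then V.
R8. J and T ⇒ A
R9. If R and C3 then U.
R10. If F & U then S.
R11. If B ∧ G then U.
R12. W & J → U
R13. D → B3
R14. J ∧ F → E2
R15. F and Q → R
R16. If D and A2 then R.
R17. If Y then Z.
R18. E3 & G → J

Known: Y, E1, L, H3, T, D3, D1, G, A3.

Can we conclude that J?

Yes

C3  (by R1: H3, T, G)
D  (by R2: Y, A3, H3)
F  (by R4: D3, A3)
R  (by R3: D, F)
U  (by R9: R, C3)
J  (by R5: U)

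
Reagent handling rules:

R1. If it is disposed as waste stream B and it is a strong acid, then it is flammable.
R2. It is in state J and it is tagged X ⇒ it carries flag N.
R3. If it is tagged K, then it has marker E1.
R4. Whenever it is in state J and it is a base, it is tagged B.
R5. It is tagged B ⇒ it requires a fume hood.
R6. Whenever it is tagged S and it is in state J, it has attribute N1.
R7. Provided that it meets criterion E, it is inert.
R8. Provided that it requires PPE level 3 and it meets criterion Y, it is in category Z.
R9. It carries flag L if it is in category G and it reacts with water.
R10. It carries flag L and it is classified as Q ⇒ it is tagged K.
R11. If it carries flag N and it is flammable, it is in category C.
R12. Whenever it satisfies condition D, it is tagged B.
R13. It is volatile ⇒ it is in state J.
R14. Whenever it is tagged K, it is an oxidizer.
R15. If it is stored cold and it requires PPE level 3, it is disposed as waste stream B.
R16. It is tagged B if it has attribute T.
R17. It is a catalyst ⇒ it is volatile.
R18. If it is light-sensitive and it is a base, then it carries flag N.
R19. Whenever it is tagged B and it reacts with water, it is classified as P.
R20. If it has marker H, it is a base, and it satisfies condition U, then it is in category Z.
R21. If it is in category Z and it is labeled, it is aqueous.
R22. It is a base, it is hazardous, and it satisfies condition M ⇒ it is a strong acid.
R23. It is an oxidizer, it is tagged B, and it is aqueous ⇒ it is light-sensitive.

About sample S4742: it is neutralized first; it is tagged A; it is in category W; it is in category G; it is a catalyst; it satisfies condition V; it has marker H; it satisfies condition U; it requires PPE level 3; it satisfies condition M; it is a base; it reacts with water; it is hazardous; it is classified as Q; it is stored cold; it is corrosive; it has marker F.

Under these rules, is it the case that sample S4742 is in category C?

No

Forward chaining from the given facts derives: carries flag L, is tagged K, is an oxidizer, is disposed as waste stream B, is volatile, is in category Z, is a strong acid, is flammable, has marker E1, is in state J, is tagged B, requires a fume hood, is classified as P.
The only rule concluding "it is in category C" is R11, which needs "it carries flag N"; that is never established.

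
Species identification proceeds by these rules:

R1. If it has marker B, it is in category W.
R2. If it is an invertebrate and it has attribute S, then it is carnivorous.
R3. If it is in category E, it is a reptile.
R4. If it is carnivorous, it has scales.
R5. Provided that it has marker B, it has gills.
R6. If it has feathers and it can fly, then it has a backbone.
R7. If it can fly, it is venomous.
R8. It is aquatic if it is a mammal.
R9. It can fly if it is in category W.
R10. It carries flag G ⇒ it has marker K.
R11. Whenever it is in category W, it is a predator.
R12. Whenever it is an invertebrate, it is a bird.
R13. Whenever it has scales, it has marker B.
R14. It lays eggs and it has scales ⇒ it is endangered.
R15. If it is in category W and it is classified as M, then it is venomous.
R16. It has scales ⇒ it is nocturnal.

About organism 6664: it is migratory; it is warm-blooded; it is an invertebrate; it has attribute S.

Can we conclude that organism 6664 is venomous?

Yes

By R2 (it is an invertebrate, it has attribute S): it is carnivorous.
By R4 (it is carnivorous): it has scales.
By R13 (it has scales): it has marker B.
By R1 (it has marker B): it is in category W.
By R9 (it is in category W): it can fly.
By R7 (it can fly): it is venomous.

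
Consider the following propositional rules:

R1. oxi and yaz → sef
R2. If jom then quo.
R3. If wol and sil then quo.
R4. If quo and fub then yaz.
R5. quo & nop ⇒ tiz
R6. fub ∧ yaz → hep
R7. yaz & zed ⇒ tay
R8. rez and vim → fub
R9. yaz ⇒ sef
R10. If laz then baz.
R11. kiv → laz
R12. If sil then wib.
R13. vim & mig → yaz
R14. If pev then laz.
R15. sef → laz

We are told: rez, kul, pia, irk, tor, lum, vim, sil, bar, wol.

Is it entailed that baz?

quo  (by R3: wol, sil)
fub  (by R8: rez, vim)
yaz  (by R4: quo, fub)
sef  (by R9: yaz)
laz  (by R15: sef)
baz  (by R10: laz)

Yes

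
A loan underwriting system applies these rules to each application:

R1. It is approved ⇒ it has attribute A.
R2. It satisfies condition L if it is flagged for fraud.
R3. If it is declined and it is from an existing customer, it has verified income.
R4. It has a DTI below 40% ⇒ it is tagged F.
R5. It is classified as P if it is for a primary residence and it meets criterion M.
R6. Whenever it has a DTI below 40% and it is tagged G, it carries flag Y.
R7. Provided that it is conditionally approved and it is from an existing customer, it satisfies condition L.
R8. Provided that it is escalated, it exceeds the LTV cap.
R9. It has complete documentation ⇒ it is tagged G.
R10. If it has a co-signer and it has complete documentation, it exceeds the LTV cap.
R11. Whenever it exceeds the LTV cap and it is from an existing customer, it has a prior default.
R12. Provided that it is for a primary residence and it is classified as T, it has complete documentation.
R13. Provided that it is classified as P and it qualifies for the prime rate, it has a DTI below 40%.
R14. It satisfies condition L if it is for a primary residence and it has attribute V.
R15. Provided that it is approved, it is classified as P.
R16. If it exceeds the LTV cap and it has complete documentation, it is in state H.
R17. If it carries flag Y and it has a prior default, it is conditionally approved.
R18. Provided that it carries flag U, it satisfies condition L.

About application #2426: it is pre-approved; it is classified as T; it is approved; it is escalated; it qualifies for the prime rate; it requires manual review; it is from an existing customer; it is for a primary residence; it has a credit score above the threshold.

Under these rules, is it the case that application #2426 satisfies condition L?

By R8 (it is escalated): it exceeds the LTV cap.
By R11 (it exceeds the LTV cap, it is from an existing customer): it has a prior default.
By R12 (it is for a primary residence, it is classified as T): it has complete documentation.
By R15 (it is approved): it is classified as P.
By R9 (it has complete documentation): it is tagged G.
By R13 (it is classified as P, it qualifies for the prime rate): it has a DTI below 40%.
By R6 (it has a DTI below 40%, it is tagged G): it carries flag Y.
By R17 (it carries flag Y, it has a prior default): it is conditionally approved.
By R7 (it is conditionally approved, it is from an existing customer): it satisfies condition L.

Yes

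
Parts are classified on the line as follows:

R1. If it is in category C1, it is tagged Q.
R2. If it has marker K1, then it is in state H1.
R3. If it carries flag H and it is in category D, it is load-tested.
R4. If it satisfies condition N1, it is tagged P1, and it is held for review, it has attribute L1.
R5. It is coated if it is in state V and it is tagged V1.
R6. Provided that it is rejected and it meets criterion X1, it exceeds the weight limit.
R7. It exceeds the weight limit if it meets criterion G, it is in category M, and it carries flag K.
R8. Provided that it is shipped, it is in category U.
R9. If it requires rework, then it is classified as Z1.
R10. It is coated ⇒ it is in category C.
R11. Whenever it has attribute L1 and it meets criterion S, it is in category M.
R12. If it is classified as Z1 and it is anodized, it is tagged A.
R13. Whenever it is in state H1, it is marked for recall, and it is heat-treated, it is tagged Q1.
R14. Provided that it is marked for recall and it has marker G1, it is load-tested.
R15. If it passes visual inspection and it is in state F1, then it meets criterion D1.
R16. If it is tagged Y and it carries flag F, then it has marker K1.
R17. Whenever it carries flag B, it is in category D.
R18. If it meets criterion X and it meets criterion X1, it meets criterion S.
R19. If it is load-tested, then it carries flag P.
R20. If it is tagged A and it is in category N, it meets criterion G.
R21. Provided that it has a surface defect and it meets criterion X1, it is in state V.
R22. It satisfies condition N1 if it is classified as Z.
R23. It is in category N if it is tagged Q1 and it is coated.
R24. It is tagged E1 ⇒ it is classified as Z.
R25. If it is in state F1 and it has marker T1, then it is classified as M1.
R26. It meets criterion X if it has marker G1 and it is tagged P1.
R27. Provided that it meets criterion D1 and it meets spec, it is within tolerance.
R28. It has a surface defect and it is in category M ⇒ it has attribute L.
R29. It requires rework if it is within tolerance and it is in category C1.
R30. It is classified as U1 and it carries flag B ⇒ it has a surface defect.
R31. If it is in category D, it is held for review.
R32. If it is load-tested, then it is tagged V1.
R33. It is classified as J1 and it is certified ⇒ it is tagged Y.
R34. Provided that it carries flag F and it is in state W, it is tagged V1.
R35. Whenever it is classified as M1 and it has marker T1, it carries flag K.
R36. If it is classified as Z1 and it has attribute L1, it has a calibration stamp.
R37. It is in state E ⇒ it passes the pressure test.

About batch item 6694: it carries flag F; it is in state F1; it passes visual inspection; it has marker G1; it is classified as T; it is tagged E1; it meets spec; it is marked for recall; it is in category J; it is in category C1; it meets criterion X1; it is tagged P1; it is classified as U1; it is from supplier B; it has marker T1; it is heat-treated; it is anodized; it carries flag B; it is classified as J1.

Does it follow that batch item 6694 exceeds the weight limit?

Forward chaining from the given facts derives: is tagged Q, is load-tested, meets criterion D1, is in category D, carries flag P, is classified as Z, is classified as M1, meets criterion X, is within tolerance, requires rework, has a surface defect, is held for review, is tagged V1, carries flag K, is classified as Z1, is tagged A, meets criterion S, is in state V, satisfies condition N1, has attribute L1, is coated, is in category C, is in category M, has attribute L, has a calibration stamp.
Rules concluding "it exceeds the weight limit": R6 needs "it is rejected"; R7 needs "it meets criterion G" — none of these are established.

No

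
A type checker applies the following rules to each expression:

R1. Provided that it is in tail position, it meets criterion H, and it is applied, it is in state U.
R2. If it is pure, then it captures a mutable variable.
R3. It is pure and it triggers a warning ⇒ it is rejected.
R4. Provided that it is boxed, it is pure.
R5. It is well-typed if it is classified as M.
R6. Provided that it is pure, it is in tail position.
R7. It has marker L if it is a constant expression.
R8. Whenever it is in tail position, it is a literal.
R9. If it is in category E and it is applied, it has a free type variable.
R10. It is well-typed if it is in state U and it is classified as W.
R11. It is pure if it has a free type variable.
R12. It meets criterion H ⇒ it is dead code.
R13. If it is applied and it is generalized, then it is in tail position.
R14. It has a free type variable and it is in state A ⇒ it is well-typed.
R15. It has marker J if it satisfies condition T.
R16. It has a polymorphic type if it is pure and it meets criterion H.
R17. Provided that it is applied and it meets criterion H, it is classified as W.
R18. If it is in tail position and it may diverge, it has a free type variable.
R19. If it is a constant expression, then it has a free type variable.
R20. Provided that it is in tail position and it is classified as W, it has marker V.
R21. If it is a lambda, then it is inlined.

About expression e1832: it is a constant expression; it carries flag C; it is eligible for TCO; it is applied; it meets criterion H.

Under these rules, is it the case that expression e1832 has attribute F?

Forward chaining from the given facts derives: has marker L, is dead code, is classified as W, has a free type variable, is pure, has a polymorphic type, captures a mutable variable, is in tail position, is a literal, has marker V, is in state U, is well-typed.
No rule has "it has attribute F" as its conclusion, and it is not among the given facts.

No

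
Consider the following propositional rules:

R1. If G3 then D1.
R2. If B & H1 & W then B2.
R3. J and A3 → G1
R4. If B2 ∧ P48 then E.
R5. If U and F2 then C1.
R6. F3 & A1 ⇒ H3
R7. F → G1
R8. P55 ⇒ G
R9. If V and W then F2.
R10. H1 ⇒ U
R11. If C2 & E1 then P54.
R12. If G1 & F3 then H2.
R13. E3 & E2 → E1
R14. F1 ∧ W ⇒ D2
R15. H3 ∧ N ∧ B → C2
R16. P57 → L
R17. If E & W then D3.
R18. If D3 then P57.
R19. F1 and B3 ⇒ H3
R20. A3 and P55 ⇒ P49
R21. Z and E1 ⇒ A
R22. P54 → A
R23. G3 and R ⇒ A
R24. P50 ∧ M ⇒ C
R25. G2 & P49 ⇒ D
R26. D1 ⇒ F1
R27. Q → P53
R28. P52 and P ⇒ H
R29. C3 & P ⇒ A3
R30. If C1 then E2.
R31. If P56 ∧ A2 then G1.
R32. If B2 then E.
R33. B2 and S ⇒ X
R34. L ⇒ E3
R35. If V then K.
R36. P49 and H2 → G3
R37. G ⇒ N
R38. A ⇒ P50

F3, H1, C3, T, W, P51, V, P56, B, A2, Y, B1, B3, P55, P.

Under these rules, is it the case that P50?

B2  (by R2: B, H1, W)
G  (by R8: P55)
F2  (by R9: V, W)
U  (by R10: H1)
A3  (by R29: C3, P)
G1  (by R31: P56, A2)
E  (by R32: B2)
N  (by R37: G)
C1  (by R5: U, F2)
H2  (by R12: G1, F3)
D3  (by R17: E, W)
P57  (by R18: D3)
P49  (by R20: A3, P55)
E2  (by R30: C1)
G3  (by R36: P49, H2)
D1  (by R1: G3)
L  (by R16: P57)
F1  (by R26: D1)
E3  (by R34: L)
E1  (by R13: E3, E2)
H3  (by R19: F1, B3)
C2  (by R15: H3, N, B)
P54  (by R11: C2, E1)
A  (by R22: P54)
P50  (by R38: A)

Yes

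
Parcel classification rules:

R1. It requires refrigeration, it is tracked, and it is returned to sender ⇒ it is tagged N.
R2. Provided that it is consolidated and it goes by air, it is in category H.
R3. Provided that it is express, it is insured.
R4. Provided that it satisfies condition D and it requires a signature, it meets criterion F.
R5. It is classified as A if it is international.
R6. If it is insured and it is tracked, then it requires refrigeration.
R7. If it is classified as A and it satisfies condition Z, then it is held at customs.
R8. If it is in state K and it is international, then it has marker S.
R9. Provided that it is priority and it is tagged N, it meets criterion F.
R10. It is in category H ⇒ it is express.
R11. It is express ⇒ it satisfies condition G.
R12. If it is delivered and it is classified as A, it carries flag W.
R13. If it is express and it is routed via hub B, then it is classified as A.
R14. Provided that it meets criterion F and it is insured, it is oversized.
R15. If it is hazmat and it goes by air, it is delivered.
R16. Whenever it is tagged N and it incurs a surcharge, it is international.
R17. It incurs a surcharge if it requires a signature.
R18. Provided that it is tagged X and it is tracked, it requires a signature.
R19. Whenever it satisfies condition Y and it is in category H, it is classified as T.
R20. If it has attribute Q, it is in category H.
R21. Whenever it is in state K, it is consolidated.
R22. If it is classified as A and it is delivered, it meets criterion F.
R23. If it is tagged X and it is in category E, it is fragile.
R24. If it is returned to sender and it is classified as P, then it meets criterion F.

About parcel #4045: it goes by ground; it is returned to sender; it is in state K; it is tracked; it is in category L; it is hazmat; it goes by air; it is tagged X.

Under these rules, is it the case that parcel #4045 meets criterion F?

Yes

By R15 (it is hazmat, it goes by air): it is delivered.
By R18 (it is tagged X, it is tracked): it requires a signature.
By R21 (it is in state K): it is consolidated.
By R2 (it is consolidated, it goes by air): it is in category H.
By R10 (it is in category H): it is express.
By R17 (it requires a signature): it incurs a surcharge.
By R3 (it is express): it is insured.
By R6 (it is insured, it is tracked): it requires refrigeration.
By R1 (it requires refrigeration, it is tracked, it is returned to sender): it is tagged N.
By R16 (it is tagged N, it incurs a surcharge): it is international.
By R5 (it is international): it is classified as A.
By R22 (it is classified as A, it is delivered): it meets criterion F.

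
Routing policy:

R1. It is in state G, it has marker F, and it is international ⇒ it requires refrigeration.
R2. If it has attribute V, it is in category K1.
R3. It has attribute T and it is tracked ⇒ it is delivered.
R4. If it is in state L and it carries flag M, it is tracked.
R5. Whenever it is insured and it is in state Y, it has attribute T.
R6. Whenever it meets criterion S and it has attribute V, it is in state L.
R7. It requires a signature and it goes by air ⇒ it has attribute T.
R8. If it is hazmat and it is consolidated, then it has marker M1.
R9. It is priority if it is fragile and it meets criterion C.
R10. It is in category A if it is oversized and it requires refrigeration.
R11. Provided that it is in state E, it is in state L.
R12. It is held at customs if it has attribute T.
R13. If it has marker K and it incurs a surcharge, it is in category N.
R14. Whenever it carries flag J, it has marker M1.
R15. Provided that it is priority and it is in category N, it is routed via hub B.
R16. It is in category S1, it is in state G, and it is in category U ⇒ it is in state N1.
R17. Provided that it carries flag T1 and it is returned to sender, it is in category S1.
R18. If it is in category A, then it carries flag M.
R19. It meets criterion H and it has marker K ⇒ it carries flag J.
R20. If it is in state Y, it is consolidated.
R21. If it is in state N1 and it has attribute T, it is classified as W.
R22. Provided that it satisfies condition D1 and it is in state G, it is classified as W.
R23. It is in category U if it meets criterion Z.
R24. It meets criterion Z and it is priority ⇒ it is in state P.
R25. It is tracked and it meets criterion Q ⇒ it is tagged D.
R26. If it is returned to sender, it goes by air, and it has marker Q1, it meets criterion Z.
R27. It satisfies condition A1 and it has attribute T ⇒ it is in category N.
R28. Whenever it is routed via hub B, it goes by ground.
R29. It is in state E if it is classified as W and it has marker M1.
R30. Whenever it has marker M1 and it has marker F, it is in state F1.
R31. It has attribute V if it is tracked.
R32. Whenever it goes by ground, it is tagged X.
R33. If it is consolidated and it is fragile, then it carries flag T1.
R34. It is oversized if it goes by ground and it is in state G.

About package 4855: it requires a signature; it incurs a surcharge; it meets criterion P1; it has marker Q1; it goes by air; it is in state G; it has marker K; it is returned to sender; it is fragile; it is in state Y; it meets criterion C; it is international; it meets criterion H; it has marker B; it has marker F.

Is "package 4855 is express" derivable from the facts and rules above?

Forward chaining from the given facts derives: requires refrigeration, has attribute T, is priority, is held at customs, is in category N, is routed via hub B, carries flag J, is consolidated, meets criterion Z, goes by ground, is tagged X, carries flag T1, is oversized, is in category A, has marker M1, is in category S1, carries flag M, is in category U, is in state P, is in state F1, is in state N1, is classified as W, is in state E, is in state L, is tracked, has attribute V, is in category K1, is delivered.
No rule has "it is express" as its conclusion, and it is not among the given facts.

No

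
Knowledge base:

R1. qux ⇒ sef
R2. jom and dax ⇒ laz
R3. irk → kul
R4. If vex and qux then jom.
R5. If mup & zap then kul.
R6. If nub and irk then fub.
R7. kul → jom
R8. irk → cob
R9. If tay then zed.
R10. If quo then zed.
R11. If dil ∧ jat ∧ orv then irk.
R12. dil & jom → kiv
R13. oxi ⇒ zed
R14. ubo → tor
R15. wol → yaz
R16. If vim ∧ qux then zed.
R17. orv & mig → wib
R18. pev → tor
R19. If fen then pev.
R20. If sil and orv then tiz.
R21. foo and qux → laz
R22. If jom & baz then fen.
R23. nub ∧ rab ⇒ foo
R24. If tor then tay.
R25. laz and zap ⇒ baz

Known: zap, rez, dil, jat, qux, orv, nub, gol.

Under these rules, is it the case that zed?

Forward chaining from the given facts derives: sef, irk, kul, fub, jom, cob, kiv.
Rules concluding zed: R9 needs tay; R10 needs quo; R13 needs oxi; R16 needs vim — none of these are established.

No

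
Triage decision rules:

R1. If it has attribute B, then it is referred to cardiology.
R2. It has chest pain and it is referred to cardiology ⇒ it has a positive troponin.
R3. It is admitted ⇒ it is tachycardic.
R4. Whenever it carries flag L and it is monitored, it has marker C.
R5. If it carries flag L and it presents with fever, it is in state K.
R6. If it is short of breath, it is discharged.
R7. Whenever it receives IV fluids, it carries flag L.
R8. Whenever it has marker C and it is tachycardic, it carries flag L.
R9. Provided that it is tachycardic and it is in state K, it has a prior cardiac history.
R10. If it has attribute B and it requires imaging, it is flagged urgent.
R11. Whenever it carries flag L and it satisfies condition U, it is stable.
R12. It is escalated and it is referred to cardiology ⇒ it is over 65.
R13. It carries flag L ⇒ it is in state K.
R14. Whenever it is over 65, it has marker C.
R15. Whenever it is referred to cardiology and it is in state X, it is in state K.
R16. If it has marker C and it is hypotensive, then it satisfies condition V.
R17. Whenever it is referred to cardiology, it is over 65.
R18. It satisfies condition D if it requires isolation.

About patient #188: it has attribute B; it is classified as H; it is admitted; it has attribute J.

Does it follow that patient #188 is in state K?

By R1 (it has attribute B): it is referred to cardiology.
By R3 (it is admitted): it is tachycardic.
By R17 (it is referred to cardiology): it is over 65.
By R14 (it is over 65): it has marker C.
By R8 (it has marker C, it is tachycardic): it carries flag L.
By R13 (it carries flag L): it is in state K.

Yes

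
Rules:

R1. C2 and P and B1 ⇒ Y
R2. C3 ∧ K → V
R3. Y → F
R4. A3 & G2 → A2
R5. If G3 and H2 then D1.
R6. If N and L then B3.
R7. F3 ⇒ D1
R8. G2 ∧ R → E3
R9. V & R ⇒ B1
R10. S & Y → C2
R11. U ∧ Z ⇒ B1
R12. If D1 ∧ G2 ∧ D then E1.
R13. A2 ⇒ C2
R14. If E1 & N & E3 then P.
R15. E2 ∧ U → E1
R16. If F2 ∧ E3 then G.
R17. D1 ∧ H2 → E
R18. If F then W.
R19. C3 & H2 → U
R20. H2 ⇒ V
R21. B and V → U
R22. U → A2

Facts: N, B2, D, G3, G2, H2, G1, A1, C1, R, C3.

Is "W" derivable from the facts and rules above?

D1  (by R5: G3, H2)
E3  (by R8: G2, R)
E1  (by R12: D1, G2, D)
P  (by R14: E1, N, E3)
U  (by R19: C3, H2)
V  (by R20: H2)
A2  (by R22: U)
B1  (by R9: V, R)
C2  (by R13: A2)
Y  (by R1: C2, P, B1)
F  (by R3: Y)
W  (by R18: F)

Yes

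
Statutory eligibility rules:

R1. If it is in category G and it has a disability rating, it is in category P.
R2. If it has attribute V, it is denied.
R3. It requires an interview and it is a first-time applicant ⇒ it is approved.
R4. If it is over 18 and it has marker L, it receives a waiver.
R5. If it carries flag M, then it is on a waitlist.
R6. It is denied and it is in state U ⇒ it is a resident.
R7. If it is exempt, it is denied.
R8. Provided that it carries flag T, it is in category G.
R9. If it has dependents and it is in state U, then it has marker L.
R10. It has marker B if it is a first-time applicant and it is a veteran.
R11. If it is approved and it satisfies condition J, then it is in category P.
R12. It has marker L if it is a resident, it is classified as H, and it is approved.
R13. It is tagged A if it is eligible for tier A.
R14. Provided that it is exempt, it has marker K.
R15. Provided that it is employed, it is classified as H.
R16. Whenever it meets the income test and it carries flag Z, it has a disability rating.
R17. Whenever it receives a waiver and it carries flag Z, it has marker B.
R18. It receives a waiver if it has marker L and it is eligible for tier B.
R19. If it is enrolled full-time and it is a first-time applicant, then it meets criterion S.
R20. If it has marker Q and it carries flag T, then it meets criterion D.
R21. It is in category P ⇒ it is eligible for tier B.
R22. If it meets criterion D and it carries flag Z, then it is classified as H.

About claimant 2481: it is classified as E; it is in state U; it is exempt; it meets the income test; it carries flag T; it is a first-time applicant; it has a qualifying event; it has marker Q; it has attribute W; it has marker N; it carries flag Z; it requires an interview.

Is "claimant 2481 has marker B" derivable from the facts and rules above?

Yes

By R3 (it requires an interview, it is a first-time applicant): it is approved.
By R7 (it is exempt): it is denied.
By R8 (it carries flag T): it is in category G.
By R16 (it meets the income test, it carries flag Z): it has a disability rating.
By R20 (it has marker Q, it carries flag T): it meets criterion D.
By R22 (it meets criterion D, it carries flag Z): it is classified as H.
By R1 (it is in category G, it has a disability rating): it is in category P.
By R6 (it is denied, it is in state U): it is a resident.
By R12 (it is a resident, it is classified as H, it is approved): it has marker L.
By R21 (it is in category P): it is eligible for tier B.
By R18 (it has marker L, it is eligible for tier B): it receives a waiver.
By R17 (it receives a waiver, it carries flag Z): it has marker B.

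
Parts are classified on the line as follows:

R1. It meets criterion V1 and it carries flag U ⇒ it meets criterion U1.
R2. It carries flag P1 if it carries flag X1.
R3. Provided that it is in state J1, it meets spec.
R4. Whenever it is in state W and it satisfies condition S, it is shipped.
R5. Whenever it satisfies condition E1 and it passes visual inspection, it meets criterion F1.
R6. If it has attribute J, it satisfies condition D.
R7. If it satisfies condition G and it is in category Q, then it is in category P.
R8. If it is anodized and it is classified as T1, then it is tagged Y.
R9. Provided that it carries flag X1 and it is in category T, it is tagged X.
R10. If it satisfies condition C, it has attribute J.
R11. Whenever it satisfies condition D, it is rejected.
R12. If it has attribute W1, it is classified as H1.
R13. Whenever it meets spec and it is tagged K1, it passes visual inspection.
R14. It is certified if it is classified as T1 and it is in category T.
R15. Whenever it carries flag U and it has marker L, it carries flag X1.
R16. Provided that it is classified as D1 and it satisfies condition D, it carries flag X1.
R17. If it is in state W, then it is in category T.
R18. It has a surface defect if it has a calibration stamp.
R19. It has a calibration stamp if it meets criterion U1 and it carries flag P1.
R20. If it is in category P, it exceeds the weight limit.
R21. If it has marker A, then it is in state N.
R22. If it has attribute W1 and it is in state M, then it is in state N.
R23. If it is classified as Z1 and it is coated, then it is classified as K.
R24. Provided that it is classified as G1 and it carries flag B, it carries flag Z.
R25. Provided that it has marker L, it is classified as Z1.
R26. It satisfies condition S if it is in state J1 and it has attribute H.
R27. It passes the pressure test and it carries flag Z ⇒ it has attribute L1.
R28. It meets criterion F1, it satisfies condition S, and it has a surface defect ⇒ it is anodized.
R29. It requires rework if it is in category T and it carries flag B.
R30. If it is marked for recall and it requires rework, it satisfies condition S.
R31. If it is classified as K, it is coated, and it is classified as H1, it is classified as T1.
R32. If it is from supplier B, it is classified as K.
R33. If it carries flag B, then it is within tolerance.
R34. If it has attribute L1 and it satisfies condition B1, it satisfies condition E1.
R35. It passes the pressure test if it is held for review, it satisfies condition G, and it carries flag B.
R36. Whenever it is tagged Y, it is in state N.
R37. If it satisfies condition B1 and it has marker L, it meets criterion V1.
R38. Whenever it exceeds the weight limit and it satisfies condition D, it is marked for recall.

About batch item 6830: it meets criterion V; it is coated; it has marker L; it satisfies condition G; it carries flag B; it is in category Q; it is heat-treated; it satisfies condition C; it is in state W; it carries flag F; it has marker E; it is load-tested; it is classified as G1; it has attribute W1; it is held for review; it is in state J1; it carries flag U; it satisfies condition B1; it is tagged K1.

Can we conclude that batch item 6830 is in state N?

By R3 (it is in state J1): it meets spec.
By R7 (it satisfies condition G, it is in category Q): it is in category P.
By R10 (it satisfies condition C): it has attribute J.
By R12 (it has attribute W1): it is classified as H1.
By R13 (it meets spec, it is tagged K1): it passes visual inspection.
By R15 (it carries flag U, it has marker L): it carries flag X1.
By R17 (it is in state W): it is in category T.
By R20 (it is in category P): it exceeds the weight limit.
By R24 (it is classified as G1, it carries flag B): it carries flag Z.
By R25 (it has marker L): it is classified as Z1.
By R29 (it is in category T, it carries flag B): it requires rework.
By R35 (it is held for review, it satisfies condition G, it carries flag B): it passes the pressure test.
By R37 (it satisfies condition B1, it has marker L): it meets criterion V1.
By R1 (it meets criterion V1, it carries flag U): it meets criterion U1.
By R2 (it carries flag X1): it carries flag P1.
By R6 (it has attribute J): it satisfies condition D.
By R19 (it meets criterion U1, it carries flag P1): it has a calibration stamp.
By R23 (it is classified as Z1, it is coated): it is classified as K.
By R27 (it passes the pressure test, it carries flag Z): it has attribute L1.
By R31 (it is classified as K, it is coated, it is classified as H1): it is classified as T1.
By R34 (it has attribute L1, it satisfies condition B1): it satisfies condition E1.
By R38 (it exceeds the weight limit, it satisfies condition D): it is marked for recall.
By R5 (it satisfies condition E1, it passes visual inspection): it meets criterion F1.
By R18 (it has a calibration stamp): it has a surface defect.
By R30 (it is marked for recall, it requires rework): it satisfies condition S.
By R28 (it meets criterion F1, it satisfies condition S, it has a surface defect): it is anodized.
By R8 (it is anodized, it is classified as T1): it is tagged Y.
By R36 (it is tagged Y): it is in state N.

Yes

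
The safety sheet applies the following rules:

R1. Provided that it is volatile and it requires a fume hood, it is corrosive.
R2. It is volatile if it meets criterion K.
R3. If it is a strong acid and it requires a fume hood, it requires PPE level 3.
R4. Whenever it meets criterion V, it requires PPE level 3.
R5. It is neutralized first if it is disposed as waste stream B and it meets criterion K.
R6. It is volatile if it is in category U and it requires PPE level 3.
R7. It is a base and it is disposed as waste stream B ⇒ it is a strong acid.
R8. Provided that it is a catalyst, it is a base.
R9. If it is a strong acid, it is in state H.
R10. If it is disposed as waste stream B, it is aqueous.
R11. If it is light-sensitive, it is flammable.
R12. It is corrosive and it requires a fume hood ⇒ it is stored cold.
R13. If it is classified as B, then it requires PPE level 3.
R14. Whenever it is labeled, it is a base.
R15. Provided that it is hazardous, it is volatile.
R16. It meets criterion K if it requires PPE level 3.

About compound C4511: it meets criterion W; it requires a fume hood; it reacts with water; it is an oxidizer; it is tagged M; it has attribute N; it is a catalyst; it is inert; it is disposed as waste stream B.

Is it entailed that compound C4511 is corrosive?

Yes

By R8 (it is a catalyst): it is a base.
By R7 (it is a base, it is disposed as waste stream B): it is a strong acid.
By R3 (it is a strong acid, it requires a fume hood): it requires PPE level 3.
By R16 (it requires PPE level 3): it meets criterion K.
By R2 (it meets criterion K): it is volatile.
By R1 (it is volatile, it requires a fume hood): it is corrosive.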